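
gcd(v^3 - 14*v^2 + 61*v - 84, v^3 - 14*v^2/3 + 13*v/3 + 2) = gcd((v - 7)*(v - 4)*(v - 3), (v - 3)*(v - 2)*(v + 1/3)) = v - 3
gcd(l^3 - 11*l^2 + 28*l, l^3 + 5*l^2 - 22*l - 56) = l - 4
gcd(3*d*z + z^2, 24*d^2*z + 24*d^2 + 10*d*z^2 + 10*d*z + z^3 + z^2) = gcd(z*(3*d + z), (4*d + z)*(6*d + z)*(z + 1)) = 1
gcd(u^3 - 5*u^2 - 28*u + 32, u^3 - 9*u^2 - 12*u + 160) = u^2 - 4*u - 32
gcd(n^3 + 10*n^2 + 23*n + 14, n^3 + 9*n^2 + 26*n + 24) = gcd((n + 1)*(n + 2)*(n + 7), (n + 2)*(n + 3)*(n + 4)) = n + 2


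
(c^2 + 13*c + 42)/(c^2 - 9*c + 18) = (c^2 + 13*c + 42)/(c^2 - 9*c + 18)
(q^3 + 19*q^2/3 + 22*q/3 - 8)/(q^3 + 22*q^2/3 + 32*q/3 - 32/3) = (q + 3)/(q + 4)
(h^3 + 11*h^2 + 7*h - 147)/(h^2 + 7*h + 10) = (h^3 + 11*h^2 + 7*h - 147)/(h^2 + 7*h + 10)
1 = 1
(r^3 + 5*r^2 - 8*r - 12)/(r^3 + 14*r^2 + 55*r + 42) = (r - 2)/(r + 7)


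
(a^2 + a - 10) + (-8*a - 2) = a^2 - 7*a - 12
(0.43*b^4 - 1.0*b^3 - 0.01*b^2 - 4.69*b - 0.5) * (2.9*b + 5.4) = 1.247*b^5 - 0.578*b^4 - 5.429*b^3 - 13.655*b^2 - 26.776*b - 2.7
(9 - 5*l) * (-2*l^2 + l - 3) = 10*l^3 - 23*l^2 + 24*l - 27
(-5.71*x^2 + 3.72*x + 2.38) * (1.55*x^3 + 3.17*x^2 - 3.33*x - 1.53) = -8.8505*x^5 - 12.3347*x^4 + 34.4957*x^3 + 3.8933*x^2 - 13.617*x - 3.6414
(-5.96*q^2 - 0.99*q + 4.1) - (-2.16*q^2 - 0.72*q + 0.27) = -3.8*q^2 - 0.27*q + 3.83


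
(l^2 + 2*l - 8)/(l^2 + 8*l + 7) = (l^2 + 2*l - 8)/(l^2 + 8*l + 7)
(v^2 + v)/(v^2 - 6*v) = (v + 1)/(v - 6)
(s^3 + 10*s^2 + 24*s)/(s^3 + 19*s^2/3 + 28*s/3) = 3*(s + 6)/(3*s + 7)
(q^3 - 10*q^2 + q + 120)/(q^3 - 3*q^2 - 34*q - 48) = (q - 5)/(q + 2)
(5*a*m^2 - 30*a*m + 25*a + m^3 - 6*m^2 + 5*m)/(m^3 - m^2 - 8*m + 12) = (5*a*m^2 - 30*a*m + 25*a + m^3 - 6*m^2 + 5*m)/(m^3 - m^2 - 8*m + 12)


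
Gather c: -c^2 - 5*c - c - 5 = -c^2 - 6*c - 5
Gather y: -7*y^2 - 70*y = -7*y^2 - 70*y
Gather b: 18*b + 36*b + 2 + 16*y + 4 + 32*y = 54*b + 48*y + 6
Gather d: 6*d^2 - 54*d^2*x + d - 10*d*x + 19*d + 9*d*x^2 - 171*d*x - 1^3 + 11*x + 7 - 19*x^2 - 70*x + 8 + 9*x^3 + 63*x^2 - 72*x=d^2*(6 - 54*x) + d*(9*x^2 - 181*x + 20) + 9*x^3 + 44*x^2 - 131*x + 14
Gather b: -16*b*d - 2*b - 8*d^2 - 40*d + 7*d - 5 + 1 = b*(-16*d - 2) - 8*d^2 - 33*d - 4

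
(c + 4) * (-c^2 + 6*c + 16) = -c^3 + 2*c^2 + 40*c + 64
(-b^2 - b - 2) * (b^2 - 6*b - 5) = -b^4 + 5*b^3 + 9*b^2 + 17*b + 10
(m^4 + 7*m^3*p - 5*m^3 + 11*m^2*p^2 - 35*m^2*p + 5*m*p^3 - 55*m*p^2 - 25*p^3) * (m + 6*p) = m^5 + 13*m^4*p - 5*m^4 + 53*m^3*p^2 - 65*m^3*p + 71*m^2*p^3 - 265*m^2*p^2 + 30*m*p^4 - 355*m*p^3 - 150*p^4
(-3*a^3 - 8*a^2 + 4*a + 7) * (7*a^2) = -21*a^5 - 56*a^4 + 28*a^3 + 49*a^2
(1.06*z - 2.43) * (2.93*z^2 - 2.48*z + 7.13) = 3.1058*z^3 - 9.7487*z^2 + 13.5842*z - 17.3259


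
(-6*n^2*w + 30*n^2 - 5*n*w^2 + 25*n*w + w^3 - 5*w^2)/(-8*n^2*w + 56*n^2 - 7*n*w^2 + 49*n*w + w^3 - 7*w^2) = (-6*n*w + 30*n + w^2 - 5*w)/(-8*n*w + 56*n + w^2 - 7*w)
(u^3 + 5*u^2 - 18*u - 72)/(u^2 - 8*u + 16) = (u^2 + 9*u + 18)/(u - 4)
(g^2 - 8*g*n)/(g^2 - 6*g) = (g - 8*n)/(g - 6)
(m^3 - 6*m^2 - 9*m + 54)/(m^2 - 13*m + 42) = (m^2 - 9)/(m - 7)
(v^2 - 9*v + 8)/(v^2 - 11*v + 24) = (v - 1)/(v - 3)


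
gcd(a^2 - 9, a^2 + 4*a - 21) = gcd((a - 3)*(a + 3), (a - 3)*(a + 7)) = a - 3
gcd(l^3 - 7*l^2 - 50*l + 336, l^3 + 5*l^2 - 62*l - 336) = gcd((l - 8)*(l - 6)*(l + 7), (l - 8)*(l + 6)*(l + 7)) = l^2 - l - 56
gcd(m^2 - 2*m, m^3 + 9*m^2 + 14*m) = m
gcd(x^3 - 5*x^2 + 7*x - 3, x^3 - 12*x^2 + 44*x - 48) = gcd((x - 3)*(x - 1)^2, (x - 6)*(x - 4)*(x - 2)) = 1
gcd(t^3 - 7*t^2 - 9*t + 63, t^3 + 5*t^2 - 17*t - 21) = t - 3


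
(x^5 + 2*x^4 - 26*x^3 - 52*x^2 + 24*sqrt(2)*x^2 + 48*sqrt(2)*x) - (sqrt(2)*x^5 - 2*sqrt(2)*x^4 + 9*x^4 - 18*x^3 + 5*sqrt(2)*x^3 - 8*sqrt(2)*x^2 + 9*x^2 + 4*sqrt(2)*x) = -sqrt(2)*x^5 + x^5 - 7*x^4 + 2*sqrt(2)*x^4 - 8*x^3 - 5*sqrt(2)*x^3 - 61*x^2 + 32*sqrt(2)*x^2 + 44*sqrt(2)*x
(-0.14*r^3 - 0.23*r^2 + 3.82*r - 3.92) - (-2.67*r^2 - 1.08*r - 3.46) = -0.14*r^3 + 2.44*r^2 + 4.9*r - 0.46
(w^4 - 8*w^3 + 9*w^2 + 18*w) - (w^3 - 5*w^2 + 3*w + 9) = w^4 - 9*w^3 + 14*w^2 + 15*w - 9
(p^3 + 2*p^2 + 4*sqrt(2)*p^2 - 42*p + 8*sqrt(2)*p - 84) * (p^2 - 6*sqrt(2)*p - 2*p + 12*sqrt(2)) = p^5 - 2*sqrt(2)*p^4 - 94*p^3 + 260*sqrt(2)*p^2 + 360*p - 1008*sqrt(2)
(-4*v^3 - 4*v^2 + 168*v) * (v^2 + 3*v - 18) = -4*v^5 - 16*v^4 + 228*v^3 + 576*v^2 - 3024*v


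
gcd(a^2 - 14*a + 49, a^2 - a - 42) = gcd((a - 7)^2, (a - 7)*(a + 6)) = a - 7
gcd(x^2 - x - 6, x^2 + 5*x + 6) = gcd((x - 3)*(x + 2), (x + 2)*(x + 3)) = x + 2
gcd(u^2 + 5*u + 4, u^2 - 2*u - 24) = u + 4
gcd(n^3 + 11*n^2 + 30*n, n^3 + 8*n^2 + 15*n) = n^2 + 5*n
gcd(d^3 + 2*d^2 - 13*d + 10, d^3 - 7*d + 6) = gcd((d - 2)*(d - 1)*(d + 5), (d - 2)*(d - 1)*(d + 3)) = d^2 - 3*d + 2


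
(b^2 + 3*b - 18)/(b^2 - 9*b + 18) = (b + 6)/(b - 6)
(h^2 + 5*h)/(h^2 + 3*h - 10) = h/(h - 2)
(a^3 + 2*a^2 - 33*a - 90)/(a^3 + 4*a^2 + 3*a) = (a^2 - a - 30)/(a*(a + 1))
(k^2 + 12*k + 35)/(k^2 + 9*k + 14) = (k + 5)/(k + 2)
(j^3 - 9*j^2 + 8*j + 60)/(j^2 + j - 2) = (j^2 - 11*j + 30)/(j - 1)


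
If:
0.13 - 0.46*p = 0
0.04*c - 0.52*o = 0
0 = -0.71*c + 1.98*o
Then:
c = 0.00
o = 0.00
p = 0.28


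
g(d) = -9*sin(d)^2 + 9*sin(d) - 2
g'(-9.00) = -14.96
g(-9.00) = -7.24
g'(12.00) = 15.74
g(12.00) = -9.42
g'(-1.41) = 4.29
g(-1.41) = -19.65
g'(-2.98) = -11.74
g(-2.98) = -3.68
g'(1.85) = 2.29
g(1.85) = -1.66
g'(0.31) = 3.34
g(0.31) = -0.09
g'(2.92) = -4.92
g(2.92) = -0.46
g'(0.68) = -1.80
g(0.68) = 0.10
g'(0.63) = -1.30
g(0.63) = 0.18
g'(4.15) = -12.92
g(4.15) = -16.06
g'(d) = -18*sin(d)*cos(d) + 9*cos(d)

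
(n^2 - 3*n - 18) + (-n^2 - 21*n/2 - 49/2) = -27*n/2 - 85/2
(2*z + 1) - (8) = 2*z - 7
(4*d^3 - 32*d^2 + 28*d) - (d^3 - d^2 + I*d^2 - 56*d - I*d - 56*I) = 3*d^3 - 31*d^2 - I*d^2 + 84*d + I*d + 56*I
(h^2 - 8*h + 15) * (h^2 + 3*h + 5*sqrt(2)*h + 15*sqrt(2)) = h^4 - 5*h^3 + 5*sqrt(2)*h^3 - 25*sqrt(2)*h^2 - 9*h^2 - 45*sqrt(2)*h + 45*h + 225*sqrt(2)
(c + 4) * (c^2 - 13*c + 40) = c^3 - 9*c^2 - 12*c + 160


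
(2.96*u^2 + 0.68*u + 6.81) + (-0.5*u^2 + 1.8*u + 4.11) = 2.46*u^2 + 2.48*u + 10.92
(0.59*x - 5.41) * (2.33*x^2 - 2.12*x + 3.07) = 1.3747*x^3 - 13.8561*x^2 + 13.2805*x - 16.6087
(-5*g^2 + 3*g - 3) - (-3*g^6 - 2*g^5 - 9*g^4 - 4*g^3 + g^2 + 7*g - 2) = 3*g^6 + 2*g^5 + 9*g^4 + 4*g^3 - 6*g^2 - 4*g - 1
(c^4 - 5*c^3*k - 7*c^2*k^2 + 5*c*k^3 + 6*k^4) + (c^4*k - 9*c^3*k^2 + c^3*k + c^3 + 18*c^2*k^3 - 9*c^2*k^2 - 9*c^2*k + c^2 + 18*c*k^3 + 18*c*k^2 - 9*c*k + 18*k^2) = c^4*k + c^4 - 9*c^3*k^2 - 4*c^3*k + c^3 + 18*c^2*k^3 - 16*c^2*k^2 - 9*c^2*k + c^2 + 23*c*k^3 + 18*c*k^2 - 9*c*k + 6*k^4 + 18*k^2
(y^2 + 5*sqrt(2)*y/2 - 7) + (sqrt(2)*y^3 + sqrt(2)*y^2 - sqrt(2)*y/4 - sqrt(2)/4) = sqrt(2)*y^3 + y^2 + sqrt(2)*y^2 + 9*sqrt(2)*y/4 - 7 - sqrt(2)/4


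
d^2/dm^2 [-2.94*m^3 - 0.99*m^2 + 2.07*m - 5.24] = -17.64*m - 1.98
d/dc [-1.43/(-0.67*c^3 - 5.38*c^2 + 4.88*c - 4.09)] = (-2.8743*c^2 - 15.3868*c + 6.9784)/(0.67*c^3 + 5.38*c^2 - 4.88*c + 4.09)^2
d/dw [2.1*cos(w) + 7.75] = -2.1*sin(w)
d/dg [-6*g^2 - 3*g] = -12*g - 3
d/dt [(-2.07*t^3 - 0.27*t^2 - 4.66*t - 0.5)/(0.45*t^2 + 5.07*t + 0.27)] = (-0.9315*t^4 - 20.9898*t^3 - 0.9486*t^2 + 0.304199999999998*t + 1.2768)/(0.2025*t^4 + 4.563*t^3 + 25.9479*t^2 + 2.7378*t + 0.0729)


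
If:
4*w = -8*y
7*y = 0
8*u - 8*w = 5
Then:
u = 5/8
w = 0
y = 0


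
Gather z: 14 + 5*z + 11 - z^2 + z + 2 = -z^2 + 6*z + 27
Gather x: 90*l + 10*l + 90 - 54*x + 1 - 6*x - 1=100*l - 60*x + 90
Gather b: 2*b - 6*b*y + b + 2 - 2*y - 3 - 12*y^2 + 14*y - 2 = b*(3 - 6*y) - 12*y^2 + 12*y - 3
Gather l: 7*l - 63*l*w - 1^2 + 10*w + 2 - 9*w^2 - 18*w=l*(7 - 63*w) - 9*w^2 - 8*w + 1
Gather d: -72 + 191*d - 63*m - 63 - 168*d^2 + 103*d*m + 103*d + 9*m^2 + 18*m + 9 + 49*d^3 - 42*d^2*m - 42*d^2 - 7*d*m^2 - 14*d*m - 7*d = 49*d^3 + d^2*(-42*m - 210) + d*(-7*m^2 + 89*m + 287) + 9*m^2 - 45*m - 126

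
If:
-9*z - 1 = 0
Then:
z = -1/9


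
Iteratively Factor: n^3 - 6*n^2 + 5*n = (n)*(n^2 - 6*n + 5) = n*(n - 1)*(n - 5)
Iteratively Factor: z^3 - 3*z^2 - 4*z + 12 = (z - 2)*(z^2 - z - 6) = (z - 2)*(z + 2)*(z - 3)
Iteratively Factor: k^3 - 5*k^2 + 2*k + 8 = (k + 1)*(k^2 - 6*k + 8) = (k - 4)*(k + 1)*(k - 2)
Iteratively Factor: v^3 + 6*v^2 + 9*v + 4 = (v + 1)*(v^2 + 5*v + 4) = (v + 1)*(v + 4)*(v + 1)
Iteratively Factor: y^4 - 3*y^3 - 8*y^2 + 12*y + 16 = (y + 1)*(y^3 - 4*y^2 - 4*y + 16) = (y + 1)*(y + 2)*(y^2 - 6*y + 8) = (y - 4)*(y + 1)*(y + 2)*(y - 2)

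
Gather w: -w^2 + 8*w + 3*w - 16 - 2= -w^2 + 11*w - 18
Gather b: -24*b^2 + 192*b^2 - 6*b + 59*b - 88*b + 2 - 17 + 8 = 168*b^2 - 35*b - 7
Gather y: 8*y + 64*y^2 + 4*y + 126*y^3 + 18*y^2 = 126*y^3 + 82*y^2 + 12*y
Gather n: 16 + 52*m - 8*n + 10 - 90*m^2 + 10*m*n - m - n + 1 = -90*m^2 + 51*m + n*(10*m - 9) + 27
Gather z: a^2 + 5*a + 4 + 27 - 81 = a^2 + 5*a - 50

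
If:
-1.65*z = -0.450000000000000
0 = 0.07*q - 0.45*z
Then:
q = 1.75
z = 0.27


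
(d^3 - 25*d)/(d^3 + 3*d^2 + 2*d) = (d^2 - 25)/(d^2 + 3*d + 2)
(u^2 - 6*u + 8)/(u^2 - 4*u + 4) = (u - 4)/(u - 2)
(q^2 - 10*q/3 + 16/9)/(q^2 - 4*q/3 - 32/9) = (3*q - 2)/(3*q + 4)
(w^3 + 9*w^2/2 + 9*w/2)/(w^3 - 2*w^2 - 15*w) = (w + 3/2)/(w - 5)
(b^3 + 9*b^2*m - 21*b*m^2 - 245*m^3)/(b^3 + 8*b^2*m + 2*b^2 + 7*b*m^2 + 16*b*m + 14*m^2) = (b^2 + 2*b*m - 35*m^2)/(b^2 + b*m + 2*b + 2*m)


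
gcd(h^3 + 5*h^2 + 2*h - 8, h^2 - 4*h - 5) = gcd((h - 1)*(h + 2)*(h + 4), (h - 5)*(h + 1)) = 1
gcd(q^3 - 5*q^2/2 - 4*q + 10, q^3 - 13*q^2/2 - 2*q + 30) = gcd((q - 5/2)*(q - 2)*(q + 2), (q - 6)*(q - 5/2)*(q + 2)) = q^2 - q/2 - 5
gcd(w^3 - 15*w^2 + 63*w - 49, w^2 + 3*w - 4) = w - 1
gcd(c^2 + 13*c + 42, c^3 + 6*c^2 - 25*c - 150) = c + 6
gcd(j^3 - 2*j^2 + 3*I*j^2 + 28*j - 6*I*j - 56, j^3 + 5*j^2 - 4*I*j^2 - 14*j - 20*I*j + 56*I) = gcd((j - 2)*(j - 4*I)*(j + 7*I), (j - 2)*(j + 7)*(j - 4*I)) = j^2 + j*(-2 - 4*I) + 8*I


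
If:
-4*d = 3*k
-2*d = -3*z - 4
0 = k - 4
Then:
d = -3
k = 4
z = -10/3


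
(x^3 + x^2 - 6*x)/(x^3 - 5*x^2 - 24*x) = (x - 2)/(x - 8)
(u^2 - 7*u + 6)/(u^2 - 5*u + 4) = (u - 6)/(u - 4)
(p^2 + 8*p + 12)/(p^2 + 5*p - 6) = (p + 2)/(p - 1)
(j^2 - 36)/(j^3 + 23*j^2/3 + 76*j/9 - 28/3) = 9*(j - 6)/(9*j^2 + 15*j - 14)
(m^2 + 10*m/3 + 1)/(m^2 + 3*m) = (m + 1/3)/m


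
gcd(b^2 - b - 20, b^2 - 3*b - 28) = b + 4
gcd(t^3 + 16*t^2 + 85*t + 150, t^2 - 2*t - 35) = t + 5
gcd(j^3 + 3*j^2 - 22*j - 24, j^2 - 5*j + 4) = j - 4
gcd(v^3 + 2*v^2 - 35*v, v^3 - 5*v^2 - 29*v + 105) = 1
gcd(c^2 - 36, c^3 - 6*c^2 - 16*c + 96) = c - 6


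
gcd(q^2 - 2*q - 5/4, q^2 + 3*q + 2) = 1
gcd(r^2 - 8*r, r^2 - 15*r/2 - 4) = r - 8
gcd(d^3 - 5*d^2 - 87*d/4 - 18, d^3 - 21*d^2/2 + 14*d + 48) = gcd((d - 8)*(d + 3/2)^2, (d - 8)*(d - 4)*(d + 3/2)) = d^2 - 13*d/2 - 12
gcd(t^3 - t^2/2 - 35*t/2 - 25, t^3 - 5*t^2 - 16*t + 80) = t - 5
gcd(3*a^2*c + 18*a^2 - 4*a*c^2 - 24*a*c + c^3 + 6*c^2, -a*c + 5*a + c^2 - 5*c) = a - c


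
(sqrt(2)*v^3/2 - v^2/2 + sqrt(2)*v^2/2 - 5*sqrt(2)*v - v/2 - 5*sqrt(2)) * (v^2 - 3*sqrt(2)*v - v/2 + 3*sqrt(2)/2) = sqrt(2)*v^5/2 - 7*v^4/2 + sqrt(2)*v^4/4 - 15*sqrt(2)*v^3/4 - 7*v^3/4 - 7*sqrt(2)*v^2/4 + 127*v^2/4 + 7*sqrt(2)*v/4 + 15*v - 15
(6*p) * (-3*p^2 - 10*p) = -18*p^3 - 60*p^2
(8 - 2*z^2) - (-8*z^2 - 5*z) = 6*z^2 + 5*z + 8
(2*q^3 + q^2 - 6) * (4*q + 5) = 8*q^4 + 14*q^3 + 5*q^2 - 24*q - 30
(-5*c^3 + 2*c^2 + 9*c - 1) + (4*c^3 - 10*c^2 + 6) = -c^3 - 8*c^2 + 9*c + 5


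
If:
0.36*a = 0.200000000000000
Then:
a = 0.56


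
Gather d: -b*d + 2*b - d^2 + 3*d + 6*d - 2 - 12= 2*b - d^2 + d*(9 - b) - 14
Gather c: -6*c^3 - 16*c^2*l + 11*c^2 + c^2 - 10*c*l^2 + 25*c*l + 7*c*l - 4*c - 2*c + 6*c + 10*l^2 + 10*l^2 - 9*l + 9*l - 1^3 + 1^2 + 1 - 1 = -6*c^3 + c^2*(12 - 16*l) + c*(-10*l^2 + 32*l) + 20*l^2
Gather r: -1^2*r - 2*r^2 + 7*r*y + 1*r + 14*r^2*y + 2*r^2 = 14*r^2*y + 7*r*y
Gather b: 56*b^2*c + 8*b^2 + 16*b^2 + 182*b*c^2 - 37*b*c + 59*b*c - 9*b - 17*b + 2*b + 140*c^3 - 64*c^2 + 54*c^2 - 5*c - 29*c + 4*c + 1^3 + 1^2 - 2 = b^2*(56*c + 24) + b*(182*c^2 + 22*c - 24) + 140*c^3 - 10*c^2 - 30*c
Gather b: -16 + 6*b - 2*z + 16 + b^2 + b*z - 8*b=b^2 + b*(z - 2) - 2*z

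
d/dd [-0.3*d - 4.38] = -0.300000000000000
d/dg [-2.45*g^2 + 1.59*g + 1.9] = 1.59 - 4.9*g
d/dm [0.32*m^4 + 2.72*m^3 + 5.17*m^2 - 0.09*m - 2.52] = 1.28*m^3 + 8.16*m^2 + 10.34*m - 0.09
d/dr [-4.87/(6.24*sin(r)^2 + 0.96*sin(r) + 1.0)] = (60.7776*sin(r) + 4.6752)*cos(r)/(6.24*sin(r)^2 + 0.96*sin(r) + 1.0)^2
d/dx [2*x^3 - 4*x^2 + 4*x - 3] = 6*x^2 - 8*x + 4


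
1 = 1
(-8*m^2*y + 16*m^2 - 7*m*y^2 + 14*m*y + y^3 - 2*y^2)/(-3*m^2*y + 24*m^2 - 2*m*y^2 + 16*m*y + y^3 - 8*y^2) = (-8*m*y + 16*m + y^2 - 2*y)/(-3*m*y + 24*m + y^2 - 8*y)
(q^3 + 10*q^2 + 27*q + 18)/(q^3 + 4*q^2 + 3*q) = (q + 6)/q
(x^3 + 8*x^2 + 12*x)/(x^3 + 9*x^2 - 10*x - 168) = x*(x + 2)/(x^2 + 3*x - 28)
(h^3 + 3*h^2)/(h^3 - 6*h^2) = (h + 3)/(h - 6)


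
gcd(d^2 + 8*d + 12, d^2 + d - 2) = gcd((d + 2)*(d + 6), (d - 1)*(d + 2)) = d + 2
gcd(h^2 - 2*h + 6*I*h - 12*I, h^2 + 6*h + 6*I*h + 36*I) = h + 6*I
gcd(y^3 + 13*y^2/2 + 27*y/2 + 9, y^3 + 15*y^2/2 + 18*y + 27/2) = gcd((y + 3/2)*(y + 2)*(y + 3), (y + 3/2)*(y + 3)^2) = y^2 + 9*y/2 + 9/2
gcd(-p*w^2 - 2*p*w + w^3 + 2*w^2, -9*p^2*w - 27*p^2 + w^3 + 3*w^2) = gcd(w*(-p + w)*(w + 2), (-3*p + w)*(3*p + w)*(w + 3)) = 1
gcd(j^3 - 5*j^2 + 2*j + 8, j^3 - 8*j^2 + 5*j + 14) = j^2 - j - 2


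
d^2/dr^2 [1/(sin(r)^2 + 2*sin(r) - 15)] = 2*(-2*sin(r)^4 - 3*sin(r)^3 - 29*sin(r)^2 - 9*sin(r) + 19)/(sin(r)^2 + 2*sin(r) - 15)^3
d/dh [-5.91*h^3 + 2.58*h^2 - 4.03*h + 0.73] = -17.73*h^2 + 5.16*h - 4.03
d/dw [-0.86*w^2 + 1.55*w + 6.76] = 1.55 - 1.72*w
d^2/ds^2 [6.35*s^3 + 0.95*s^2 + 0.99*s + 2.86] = 38.1*s + 1.9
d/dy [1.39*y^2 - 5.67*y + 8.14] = 2.78*y - 5.67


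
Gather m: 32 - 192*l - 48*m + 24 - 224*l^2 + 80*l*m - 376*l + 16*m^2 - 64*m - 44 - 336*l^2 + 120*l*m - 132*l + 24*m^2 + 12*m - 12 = -560*l^2 - 700*l + 40*m^2 + m*(200*l - 100)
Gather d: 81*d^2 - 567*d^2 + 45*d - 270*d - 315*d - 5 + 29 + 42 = -486*d^2 - 540*d + 66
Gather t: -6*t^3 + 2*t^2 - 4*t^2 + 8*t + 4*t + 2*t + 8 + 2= -6*t^3 - 2*t^2 + 14*t + 10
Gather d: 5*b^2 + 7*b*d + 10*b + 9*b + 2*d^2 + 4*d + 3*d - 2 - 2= 5*b^2 + 19*b + 2*d^2 + d*(7*b + 7) - 4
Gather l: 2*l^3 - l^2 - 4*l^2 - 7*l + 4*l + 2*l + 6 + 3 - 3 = 2*l^3 - 5*l^2 - l + 6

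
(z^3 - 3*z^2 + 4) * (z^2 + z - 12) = z^5 - 2*z^4 - 15*z^3 + 40*z^2 + 4*z - 48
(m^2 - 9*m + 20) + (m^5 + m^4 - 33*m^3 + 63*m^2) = m^5 + m^4 - 33*m^3 + 64*m^2 - 9*m + 20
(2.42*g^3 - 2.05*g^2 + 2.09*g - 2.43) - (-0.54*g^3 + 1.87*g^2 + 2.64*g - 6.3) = 2.96*g^3 - 3.92*g^2 - 0.55*g + 3.87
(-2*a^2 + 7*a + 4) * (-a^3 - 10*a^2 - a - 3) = 2*a^5 + 13*a^4 - 72*a^3 - 41*a^2 - 25*a - 12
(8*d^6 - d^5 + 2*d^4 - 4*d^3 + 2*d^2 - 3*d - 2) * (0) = 0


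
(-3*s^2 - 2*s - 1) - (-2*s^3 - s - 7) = 2*s^3 - 3*s^2 - s + 6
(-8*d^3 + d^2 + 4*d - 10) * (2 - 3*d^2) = 24*d^5 - 3*d^4 - 28*d^3 + 32*d^2 + 8*d - 20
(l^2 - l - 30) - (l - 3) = l^2 - 2*l - 27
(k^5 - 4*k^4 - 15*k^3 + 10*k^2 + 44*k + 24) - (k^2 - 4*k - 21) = k^5 - 4*k^4 - 15*k^3 + 9*k^2 + 48*k + 45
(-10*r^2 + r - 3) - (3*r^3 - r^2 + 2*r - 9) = -3*r^3 - 9*r^2 - r + 6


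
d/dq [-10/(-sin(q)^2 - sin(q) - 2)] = -10*(2*sin(q) + 1)*cos(q)/(sin(q)^2 + sin(q) + 2)^2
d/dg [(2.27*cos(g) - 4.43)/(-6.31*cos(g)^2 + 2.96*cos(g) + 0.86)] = (-14.3237*cos(g)^2 + 55.9066*cos(g) - 15.065)*sin(g)/(39.8161*cos(g)^4 - 37.3552*cos(g)^3 - 2.0916*cos(g)^2 + 5.0912*cos(g) + 0.7396)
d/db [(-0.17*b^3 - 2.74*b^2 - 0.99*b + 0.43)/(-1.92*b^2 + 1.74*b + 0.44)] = (0.3264*b^4 - 0.5916*b^3 - 6.8928*b^2 - 0.76*b - 1.1838)/(3.6864*b^4 - 6.6816*b^3 + 1.338*b^2 + 1.5312*b + 0.1936)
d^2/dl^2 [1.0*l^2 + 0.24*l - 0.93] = 2.00000000000000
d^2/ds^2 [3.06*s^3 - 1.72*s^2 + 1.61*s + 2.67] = 18.36*s - 3.44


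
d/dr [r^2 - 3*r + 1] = 2*r - 3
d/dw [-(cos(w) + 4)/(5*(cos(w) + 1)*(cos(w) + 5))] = (sin(w)^2 - 8*cos(w) - 20)*sin(w)/(5*(cos(w) + 1)^2*(cos(w) + 5)^2)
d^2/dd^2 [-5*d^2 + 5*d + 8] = -10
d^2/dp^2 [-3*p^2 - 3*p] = -6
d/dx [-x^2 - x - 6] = -2*x - 1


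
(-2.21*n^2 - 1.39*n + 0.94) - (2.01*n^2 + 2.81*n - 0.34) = -4.22*n^2 - 4.2*n + 1.28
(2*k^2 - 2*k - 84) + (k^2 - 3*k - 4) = 3*k^2 - 5*k - 88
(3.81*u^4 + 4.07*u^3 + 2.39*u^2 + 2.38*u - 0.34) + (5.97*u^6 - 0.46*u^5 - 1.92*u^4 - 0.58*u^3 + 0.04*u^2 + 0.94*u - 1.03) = 5.97*u^6 - 0.46*u^5 + 1.89*u^4 + 3.49*u^3 + 2.43*u^2 + 3.32*u - 1.37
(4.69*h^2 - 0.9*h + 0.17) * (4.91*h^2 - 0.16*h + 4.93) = 23.0279*h^4 - 5.1694*h^3 + 24.1004*h^2 - 4.4642*h + 0.8381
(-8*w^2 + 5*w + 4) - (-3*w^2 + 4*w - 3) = -5*w^2 + w + 7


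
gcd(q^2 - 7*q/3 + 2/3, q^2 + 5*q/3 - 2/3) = q - 1/3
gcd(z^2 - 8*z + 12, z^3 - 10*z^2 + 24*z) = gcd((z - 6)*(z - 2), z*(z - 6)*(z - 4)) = z - 6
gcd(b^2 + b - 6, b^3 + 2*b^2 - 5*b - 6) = b^2 + b - 6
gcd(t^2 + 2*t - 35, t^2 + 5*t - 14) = t + 7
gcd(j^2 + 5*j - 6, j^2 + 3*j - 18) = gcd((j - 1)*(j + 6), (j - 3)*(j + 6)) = j + 6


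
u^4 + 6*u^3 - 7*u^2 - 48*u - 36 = (u - 3)*(u + 1)*(u + 2)*(u + 6)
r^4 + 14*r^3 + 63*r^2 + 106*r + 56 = (r + 1)*(r + 2)*(r + 4)*(r + 7)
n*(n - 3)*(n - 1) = n^3 - 4*n^2 + 3*n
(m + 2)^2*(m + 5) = m^3 + 9*m^2 + 24*m + 20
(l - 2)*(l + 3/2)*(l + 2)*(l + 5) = l^4 + 13*l^3/2 + 7*l^2/2 - 26*l - 30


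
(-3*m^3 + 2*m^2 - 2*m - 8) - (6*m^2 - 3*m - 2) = -3*m^3 - 4*m^2 + m - 6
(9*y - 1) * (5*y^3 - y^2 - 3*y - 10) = 45*y^4 - 14*y^3 - 26*y^2 - 87*y + 10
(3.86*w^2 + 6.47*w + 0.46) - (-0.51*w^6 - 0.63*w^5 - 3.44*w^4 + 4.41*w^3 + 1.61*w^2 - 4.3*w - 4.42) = 0.51*w^6 + 0.63*w^5 + 3.44*w^4 - 4.41*w^3 + 2.25*w^2 + 10.77*w + 4.88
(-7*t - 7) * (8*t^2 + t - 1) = -56*t^3 - 63*t^2 + 7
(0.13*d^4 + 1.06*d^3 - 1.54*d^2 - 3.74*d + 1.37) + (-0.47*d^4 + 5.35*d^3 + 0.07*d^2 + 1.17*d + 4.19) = -0.34*d^4 + 6.41*d^3 - 1.47*d^2 - 2.57*d + 5.56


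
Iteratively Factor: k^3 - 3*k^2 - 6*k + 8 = (k - 1)*(k^2 - 2*k - 8) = (k - 1)*(k + 2)*(k - 4)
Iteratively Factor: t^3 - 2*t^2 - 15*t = (t - 5)*(t^2 + 3*t) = (t - 5)*(t + 3)*(t)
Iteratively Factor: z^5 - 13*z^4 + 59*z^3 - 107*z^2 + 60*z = (z - 5)*(z^4 - 8*z^3 + 19*z^2 - 12*z) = (z - 5)*(z - 3)*(z^3 - 5*z^2 + 4*z) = z*(z - 5)*(z - 3)*(z^2 - 5*z + 4) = z*(z - 5)*(z - 3)*(z - 1)*(z - 4)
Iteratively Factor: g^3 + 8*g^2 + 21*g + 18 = (g + 3)*(g^2 + 5*g + 6) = (g + 2)*(g + 3)*(g + 3)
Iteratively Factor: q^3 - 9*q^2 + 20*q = (q - 5)*(q^2 - 4*q) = q*(q - 5)*(q - 4)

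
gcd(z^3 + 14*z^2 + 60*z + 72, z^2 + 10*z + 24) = z + 6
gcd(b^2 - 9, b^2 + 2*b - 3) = b + 3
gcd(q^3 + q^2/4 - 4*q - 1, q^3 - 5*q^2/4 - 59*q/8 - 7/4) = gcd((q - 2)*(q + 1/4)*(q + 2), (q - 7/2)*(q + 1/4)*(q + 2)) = q^2 + 9*q/4 + 1/2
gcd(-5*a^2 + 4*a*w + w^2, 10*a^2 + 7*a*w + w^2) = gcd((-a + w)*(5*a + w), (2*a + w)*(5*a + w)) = 5*a + w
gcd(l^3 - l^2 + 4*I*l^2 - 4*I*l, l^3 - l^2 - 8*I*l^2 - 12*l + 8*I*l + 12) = l - 1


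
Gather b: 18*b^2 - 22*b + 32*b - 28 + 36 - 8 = 18*b^2 + 10*b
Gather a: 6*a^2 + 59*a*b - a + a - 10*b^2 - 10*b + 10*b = 6*a^2 + 59*a*b - 10*b^2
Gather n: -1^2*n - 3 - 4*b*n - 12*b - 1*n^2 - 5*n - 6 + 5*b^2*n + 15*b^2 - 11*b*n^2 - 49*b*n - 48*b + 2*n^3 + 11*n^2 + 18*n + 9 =15*b^2 - 60*b + 2*n^3 + n^2*(10 - 11*b) + n*(5*b^2 - 53*b + 12)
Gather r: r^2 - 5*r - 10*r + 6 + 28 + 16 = r^2 - 15*r + 50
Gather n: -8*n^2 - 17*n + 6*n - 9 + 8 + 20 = -8*n^2 - 11*n + 19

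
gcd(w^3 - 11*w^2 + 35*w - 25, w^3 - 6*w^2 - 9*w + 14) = w - 1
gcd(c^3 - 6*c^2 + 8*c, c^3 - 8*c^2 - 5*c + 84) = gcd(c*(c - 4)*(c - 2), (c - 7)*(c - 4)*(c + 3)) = c - 4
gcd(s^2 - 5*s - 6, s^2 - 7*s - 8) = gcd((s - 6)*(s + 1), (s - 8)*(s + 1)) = s + 1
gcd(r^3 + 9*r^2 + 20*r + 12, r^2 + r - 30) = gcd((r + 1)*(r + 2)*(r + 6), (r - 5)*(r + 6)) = r + 6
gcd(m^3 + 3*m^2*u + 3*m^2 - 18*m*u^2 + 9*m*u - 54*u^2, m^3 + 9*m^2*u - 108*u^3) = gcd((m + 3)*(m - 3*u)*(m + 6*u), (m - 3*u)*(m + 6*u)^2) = -m^2 - 3*m*u + 18*u^2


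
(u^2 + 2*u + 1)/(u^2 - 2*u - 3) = (u + 1)/(u - 3)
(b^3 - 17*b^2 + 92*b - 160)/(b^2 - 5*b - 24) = (b^2 - 9*b + 20)/(b + 3)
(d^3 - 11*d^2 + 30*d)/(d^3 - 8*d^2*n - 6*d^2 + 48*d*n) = (d - 5)/(d - 8*n)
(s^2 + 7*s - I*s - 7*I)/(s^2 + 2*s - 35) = (s - I)/(s - 5)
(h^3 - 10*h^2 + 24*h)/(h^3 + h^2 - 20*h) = (h - 6)/(h + 5)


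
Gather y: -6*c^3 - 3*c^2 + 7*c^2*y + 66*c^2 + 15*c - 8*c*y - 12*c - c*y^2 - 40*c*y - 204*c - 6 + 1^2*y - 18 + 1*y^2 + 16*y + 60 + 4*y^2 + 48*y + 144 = -6*c^3 + 63*c^2 - 201*c + y^2*(5 - c) + y*(7*c^2 - 48*c + 65) + 180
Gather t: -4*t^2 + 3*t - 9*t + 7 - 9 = -4*t^2 - 6*t - 2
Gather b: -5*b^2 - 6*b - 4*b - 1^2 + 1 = -5*b^2 - 10*b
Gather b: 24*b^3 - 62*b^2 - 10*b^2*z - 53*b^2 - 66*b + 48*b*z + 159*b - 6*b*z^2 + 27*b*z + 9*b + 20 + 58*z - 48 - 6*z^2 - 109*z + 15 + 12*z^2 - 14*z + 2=24*b^3 + b^2*(-10*z - 115) + b*(-6*z^2 + 75*z + 102) + 6*z^2 - 65*z - 11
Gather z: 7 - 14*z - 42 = -14*z - 35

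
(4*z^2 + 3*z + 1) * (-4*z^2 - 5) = -16*z^4 - 12*z^3 - 24*z^2 - 15*z - 5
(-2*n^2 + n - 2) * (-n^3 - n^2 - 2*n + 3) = 2*n^5 + n^4 + 5*n^3 - 6*n^2 + 7*n - 6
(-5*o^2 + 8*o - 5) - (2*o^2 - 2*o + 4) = -7*o^2 + 10*o - 9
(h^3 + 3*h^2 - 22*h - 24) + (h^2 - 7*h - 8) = h^3 + 4*h^2 - 29*h - 32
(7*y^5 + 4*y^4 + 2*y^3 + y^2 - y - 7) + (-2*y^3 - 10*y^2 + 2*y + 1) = 7*y^5 + 4*y^4 - 9*y^2 + y - 6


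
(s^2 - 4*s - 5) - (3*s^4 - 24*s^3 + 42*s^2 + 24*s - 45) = -3*s^4 + 24*s^3 - 41*s^2 - 28*s + 40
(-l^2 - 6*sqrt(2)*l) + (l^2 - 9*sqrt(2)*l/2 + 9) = -21*sqrt(2)*l/2 + 9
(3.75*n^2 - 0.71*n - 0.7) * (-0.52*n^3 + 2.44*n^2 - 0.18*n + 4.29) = -1.95*n^5 + 9.5192*n^4 - 2.0434*n^3 + 14.5073*n^2 - 2.9199*n - 3.003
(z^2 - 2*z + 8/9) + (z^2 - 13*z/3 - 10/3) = 2*z^2 - 19*z/3 - 22/9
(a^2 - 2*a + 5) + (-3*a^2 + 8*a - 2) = -2*a^2 + 6*a + 3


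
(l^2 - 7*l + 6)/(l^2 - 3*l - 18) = (l - 1)/(l + 3)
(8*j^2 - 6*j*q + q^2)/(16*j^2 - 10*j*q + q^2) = (-4*j + q)/(-8*j + q)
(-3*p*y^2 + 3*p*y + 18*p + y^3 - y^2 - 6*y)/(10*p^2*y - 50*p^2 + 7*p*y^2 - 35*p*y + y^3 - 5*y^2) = (-3*p*y^2 + 3*p*y + 18*p + y^3 - y^2 - 6*y)/(10*p^2*y - 50*p^2 + 7*p*y^2 - 35*p*y + y^3 - 5*y^2)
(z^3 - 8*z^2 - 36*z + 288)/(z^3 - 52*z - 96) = (z - 6)/(z + 2)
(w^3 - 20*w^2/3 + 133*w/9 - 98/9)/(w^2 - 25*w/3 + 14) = (3*w^2 - 13*w + 14)/(3*(w - 6))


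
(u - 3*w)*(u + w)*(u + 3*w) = u^3 + u^2*w - 9*u*w^2 - 9*w^3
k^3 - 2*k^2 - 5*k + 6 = (k - 3)*(k - 1)*(k + 2)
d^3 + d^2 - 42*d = d*(d - 6)*(d + 7)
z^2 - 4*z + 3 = (z - 3)*(z - 1)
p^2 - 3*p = p*(p - 3)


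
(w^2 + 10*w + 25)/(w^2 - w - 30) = (w + 5)/(w - 6)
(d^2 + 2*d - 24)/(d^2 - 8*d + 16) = (d + 6)/(d - 4)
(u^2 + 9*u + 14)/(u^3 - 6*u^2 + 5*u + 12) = (u^2 + 9*u + 14)/(u^3 - 6*u^2 + 5*u + 12)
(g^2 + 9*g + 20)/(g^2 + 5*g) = (g + 4)/g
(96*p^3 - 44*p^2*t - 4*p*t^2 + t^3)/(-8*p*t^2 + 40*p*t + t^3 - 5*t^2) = (-12*p^2 + 4*p*t + t^2)/(t*(t - 5))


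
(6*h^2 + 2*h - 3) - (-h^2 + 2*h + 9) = 7*h^2 - 12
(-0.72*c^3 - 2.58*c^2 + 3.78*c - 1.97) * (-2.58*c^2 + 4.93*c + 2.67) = 1.8576*c^5 + 3.1068*c^4 - 24.3942*c^3 + 16.8294*c^2 + 0.3805*c - 5.2599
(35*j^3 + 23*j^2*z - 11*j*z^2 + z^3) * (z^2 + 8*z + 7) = 35*j^3*z^2 + 280*j^3*z + 245*j^3 + 23*j^2*z^3 + 184*j^2*z^2 + 161*j^2*z - 11*j*z^4 - 88*j*z^3 - 77*j*z^2 + z^5 + 8*z^4 + 7*z^3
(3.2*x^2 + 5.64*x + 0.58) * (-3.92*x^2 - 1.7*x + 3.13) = -12.544*x^4 - 27.5488*x^3 - 1.8456*x^2 + 16.6672*x + 1.8154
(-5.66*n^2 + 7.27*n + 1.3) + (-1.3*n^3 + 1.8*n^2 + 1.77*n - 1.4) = -1.3*n^3 - 3.86*n^2 + 9.04*n - 0.0999999999999999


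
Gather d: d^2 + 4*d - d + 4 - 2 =d^2 + 3*d + 2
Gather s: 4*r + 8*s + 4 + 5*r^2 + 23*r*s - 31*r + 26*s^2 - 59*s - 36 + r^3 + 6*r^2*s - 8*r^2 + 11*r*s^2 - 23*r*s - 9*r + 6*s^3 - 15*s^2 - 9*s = r^3 - 3*r^2 - 36*r + 6*s^3 + s^2*(11*r + 11) + s*(6*r^2 - 60) - 32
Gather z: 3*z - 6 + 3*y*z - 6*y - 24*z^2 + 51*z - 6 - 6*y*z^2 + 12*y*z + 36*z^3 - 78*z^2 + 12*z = -6*y + 36*z^3 + z^2*(-6*y - 102) + z*(15*y + 66) - 12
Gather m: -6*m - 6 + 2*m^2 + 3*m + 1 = 2*m^2 - 3*m - 5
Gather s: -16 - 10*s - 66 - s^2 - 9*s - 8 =-s^2 - 19*s - 90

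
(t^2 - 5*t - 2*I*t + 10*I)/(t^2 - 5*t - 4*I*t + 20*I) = (t - 2*I)/(t - 4*I)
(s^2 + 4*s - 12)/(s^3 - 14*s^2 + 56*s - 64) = (s + 6)/(s^2 - 12*s + 32)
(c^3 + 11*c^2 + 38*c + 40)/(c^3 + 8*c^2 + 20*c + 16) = (c + 5)/(c + 2)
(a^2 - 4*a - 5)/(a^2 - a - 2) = (a - 5)/(a - 2)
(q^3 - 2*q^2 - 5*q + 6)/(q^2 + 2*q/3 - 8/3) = 3*(q^2 - 4*q + 3)/(3*q - 4)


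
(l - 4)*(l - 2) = l^2 - 6*l + 8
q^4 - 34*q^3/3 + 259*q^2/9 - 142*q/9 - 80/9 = (q - 8)*(q - 2)*(q - 5/3)*(q + 1/3)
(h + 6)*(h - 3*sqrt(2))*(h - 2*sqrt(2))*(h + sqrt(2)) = h^4 - 4*sqrt(2)*h^3 + 6*h^3 - 24*sqrt(2)*h^2 + 2*h^2 + 12*h + 12*sqrt(2)*h + 72*sqrt(2)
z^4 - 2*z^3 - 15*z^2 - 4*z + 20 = (z - 5)*(z - 1)*(z + 2)^2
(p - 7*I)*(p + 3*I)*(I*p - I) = I*p^3 + 4*p^2 - I*p^2 - 4*p + 21*I*p - 21*I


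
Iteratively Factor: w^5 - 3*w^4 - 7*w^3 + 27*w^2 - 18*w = (w)*(w^4 - 3*w^3 - 7*w^2 + 27*w - 18) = w*(w - 2)*(w^3 - w^2 - 9*w + 9) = w*(w - 3)*(w - 2)*(w^2 + 2*w - 3) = w*(w - 3)*(w - 2)*(w - 1)*(w + 3)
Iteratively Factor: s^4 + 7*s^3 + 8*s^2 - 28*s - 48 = (s + 4)*(s^3 + 3*s^2 - 4*s - 12) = (s - 2)*(s + 4)*(s^2 + 5*s + 6) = (s - 2)*(s + 3)*(s + 4)*(s + 2)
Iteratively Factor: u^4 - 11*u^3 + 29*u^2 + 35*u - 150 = (u + 2)*(u^3 - 13*u^2 + 55*u - 75) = (u - 3)*(u + 2)*(u^2 - 10*u + 25) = (u - 5)*(u - 3)*(u + 2)*(u - 5)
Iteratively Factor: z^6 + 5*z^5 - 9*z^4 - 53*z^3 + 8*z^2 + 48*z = (z - 3)*(z^5 + 8*z^4 + 15*z^3 - 8*z^2 - 16*z) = (z - 3)*(z - 1)*(z^4 + 9*z^3 + 24*z^2 + 16*z) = z*(z - 3)*(z - 1)*(z^3 + 9*z^2 + 24*z + 16) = z*(z - 3)*(z - 1)*(z + 1)*(z^2 + 8*z + 16) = z*(z - 3)*(z - 1)*(z + 1)*(z + 4)*(z + 4)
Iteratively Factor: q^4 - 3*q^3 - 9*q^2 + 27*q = (q)*(q^3 - 3*q^2 - 9*q + 27) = q*(q + 3)*(q^2 - 6*q + 9) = q*(q - 3)*(q + 3)*(q - 3)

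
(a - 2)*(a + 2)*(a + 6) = a^3 + 6*a^2 - 4*a - 24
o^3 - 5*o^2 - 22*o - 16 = (o - 8)*(o + 1)*(o + 2)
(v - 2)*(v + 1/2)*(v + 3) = v^3 + 3*v^2/2 - 11*v/2 - 3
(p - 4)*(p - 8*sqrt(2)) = p^2 - 8*sqrt(2)*p - 4*p + 32*sqrt(2)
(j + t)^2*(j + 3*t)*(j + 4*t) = j^4 + 9*j^3*t + 27*j^2*t^2 + 31*j*t^3 + 12*t^4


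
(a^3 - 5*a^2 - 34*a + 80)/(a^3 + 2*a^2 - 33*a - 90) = (a^2 - 10*a + 16)/(a^2 - 3*a - 18)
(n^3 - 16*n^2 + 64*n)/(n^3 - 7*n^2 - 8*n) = (n - 8)/(n + 1)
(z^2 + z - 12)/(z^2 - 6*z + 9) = (z + 4)/(z - 3)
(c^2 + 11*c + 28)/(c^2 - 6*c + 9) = (c^2 + 11*c + 28)/(c^2 - 6*c + 9)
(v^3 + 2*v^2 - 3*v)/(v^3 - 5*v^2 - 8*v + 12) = v*(v + 3)/(v^2 - 4*v - 12)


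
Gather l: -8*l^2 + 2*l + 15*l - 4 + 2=-8*l^2 + 17*l - 2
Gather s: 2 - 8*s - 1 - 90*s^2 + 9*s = -90*s^2 + s + 1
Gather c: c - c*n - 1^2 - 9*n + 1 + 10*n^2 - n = c*(1 - n) + 10*n^2 - 10*n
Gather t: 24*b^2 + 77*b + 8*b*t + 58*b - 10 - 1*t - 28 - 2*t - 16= 24*b^2 + 135*b + t*(8*b - 3) - 54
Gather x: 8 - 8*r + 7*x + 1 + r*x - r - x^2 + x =-9*r - x^2 + x*(r + 8) + 9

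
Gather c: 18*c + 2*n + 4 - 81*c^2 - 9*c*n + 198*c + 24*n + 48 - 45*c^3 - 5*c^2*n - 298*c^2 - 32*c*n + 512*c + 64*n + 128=-45*c^3 + c^2*(-5*n - 379) + c*(728 - 41*n) + 90*n + 180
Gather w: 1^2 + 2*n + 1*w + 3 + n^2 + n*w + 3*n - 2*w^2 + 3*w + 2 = n^2 + 5*n - 2*w^2 + w*(n + 4) + 6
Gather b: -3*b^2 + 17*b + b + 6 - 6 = -3*b^2 + 18*b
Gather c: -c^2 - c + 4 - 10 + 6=-c^2 - c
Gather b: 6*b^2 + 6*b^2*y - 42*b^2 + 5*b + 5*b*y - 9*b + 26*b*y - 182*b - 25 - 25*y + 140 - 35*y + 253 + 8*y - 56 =b^2*(6*y - 36) + b*(31*y - 186) - 52*y + 312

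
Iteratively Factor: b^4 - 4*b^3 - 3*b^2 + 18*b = (b)*(b^3 - 4*b^2 - 3*b + 18) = b*(b + 2)*(b^2 - 6*b + 9) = b*(b - 3)*(b + 2)*(b - 3)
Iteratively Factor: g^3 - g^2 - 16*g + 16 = (g + 4)*(g^2 - 5*g + 4) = (g - 4)*(g + 4)*(g - 1)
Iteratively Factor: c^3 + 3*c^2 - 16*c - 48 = (c + 3)*(c^2 - 16) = (c + 3)*(c + 4)*(c - 4)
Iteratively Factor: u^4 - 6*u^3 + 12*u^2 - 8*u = (u - 2)*(u^3 - 4*u^2 + 4*u) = (u - 2)^2*(u^2 - 2*u) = (u - 2)^3*(u)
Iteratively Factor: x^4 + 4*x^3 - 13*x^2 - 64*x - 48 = (x + 4)*(x^3 - 13*x - 12) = (x - 4)*(x + 4)*(x^2 + 4*x + 3) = (x - 4)*(x + 1)*(x + 4)*(x + 3)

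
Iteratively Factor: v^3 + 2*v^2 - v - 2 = (v + 2)*(v^2 - 1) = (v - 1)*(v + 2)*(v + 1)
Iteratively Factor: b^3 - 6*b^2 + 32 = (b - 4)*(b^2 - 2*b - 8) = (b - 4)^2*(b + 2)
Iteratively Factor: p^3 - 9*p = (p + 3)*(p^2 - 3*p) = p*(p + 3)*(p - 3)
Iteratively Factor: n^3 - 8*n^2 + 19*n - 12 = (n - 3)*(n^2 - 5*n + 4) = (n - 3)*(n - 1)*(n - 4)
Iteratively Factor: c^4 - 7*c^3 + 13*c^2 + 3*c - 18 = (c - 3)*(c^3 - 4*c^2 + c + 6) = (c - 3)*(c + 1)*(c^2 - 5*c + 6) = (c - 3)^2*(c + 1)*(c - 2)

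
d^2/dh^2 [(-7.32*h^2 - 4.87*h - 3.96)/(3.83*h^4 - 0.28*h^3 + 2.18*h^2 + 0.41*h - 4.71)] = (-644.258088*h^8 - 810.150708*h^7 - 957.128032*h^6 + 19.0759559999999*h^5 - 3709.336986*h^4 - 1642.3971*h^3 - 1341.308016*h^2 - 289.927116*h - 426.236466)/(56.181887*h^12 - 12.321876*h^11 + 96.835422*h^10 + 3.993803*h^9 - 154.791849*h^8 + 46.949964*h^7 - 226.271719*h^6 - 21.422526*h^5 + 192.087519*h^4 - 43.824511*h^3 + 142.708761*h^2 + 27.286443*h - 104.487111)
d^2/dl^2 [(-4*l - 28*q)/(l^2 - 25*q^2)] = 8*(-4*l^2*(l + 7*q) + (3*l + 7*q)*(l^2 - 25*q^2))/(l^2 - 25*q^2)^3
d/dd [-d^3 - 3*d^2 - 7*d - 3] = -3*d^2 - 6*d - 7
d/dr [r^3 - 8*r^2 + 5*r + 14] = 3*r^2 - 16*r + 5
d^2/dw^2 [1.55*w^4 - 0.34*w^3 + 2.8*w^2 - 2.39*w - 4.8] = 18.6*w^2 - 2.04*w + 5.6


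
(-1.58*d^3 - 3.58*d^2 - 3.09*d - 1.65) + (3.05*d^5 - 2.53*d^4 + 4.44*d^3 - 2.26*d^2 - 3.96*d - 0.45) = 3.05*d^5 - 2.53*d^4 + 2.86*d^3 - 5.84*d^2 - 7.05*d - 2.1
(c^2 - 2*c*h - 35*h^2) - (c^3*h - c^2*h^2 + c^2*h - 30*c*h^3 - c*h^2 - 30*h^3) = -c^3*h + c^2*h^2 - c^2*h + c^2 + 30*c*h^3 + c*h^2 - 2*c*h + 30*h^3 - 35*h^2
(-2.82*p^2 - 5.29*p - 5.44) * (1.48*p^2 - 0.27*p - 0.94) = -4.1736*p^4 - 7.0678*p^3 - 3.9721*p^2 + 6.4414*p + 5.1136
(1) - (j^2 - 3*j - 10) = -j^2 + 3*j + 11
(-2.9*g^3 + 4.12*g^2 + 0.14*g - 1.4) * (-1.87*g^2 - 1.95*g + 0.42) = 5.423*g^5 - 2.0494*g^4 - 9.5138*g^3 + 4.0754*g^2 + 2.7888*g - 0.588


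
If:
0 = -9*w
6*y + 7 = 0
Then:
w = 0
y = -7/6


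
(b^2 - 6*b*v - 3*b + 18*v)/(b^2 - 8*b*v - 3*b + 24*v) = (-b + 6*v)/(-b + 8*v)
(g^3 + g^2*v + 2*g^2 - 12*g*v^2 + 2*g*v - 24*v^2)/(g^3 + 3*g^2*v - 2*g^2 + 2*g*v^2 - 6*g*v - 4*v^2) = (g^3 + g^2*v + 2*g^2 - 12*g*v^2 + 2*g*v - 24*v^2)/(g^3 + 3*g^2*v - 2*g^2 + 2*g*v^2 - 6*g*v - 4*v^2)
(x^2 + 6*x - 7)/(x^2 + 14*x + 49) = (x - 1)/(x + 7)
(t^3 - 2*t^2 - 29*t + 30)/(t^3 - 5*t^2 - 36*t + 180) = (t^2 + 4*t - 5)/(t^2 + t - 30)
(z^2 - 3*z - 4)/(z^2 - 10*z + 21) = (z^2 - 3*z - 4)/(z^2 - 10*z + 21)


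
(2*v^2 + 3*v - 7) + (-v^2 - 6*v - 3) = v^2 - 3*v - 10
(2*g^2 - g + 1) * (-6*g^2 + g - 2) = -12*g^4 + 8*g^3 - 11*g^2 + 3*g - 2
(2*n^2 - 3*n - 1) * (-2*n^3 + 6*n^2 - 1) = -4*n^5 + 18*n^4 - 16*n^3 - 8*n^2 + 3*n + 1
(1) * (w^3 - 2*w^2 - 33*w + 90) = w^3 - 2*w^2 - 33*w + 90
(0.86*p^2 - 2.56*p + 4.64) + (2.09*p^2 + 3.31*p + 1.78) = 2.95*p^2 + 0.75*p + 6.42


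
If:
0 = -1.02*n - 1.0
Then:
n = -0.98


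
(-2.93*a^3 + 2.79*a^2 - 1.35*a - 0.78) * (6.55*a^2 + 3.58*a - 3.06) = -19.1915*a^5 + 7.7851*a^4 + 10.1115*a^3 - 18.4794*a^2 + 1.3386*a + 2.3868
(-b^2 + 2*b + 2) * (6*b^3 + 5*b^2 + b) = -6*b^5 + 7*b^4 + 21*b^3 + 12*b^2 + 2*b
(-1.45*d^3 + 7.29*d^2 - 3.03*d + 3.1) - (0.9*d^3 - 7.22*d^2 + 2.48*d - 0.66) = -2.35*d^3 + 14.51*d^2 - 5.51*d + 3.76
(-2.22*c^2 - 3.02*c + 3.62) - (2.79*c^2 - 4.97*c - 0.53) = -5.01*c^2 + 1.95*c + 4.15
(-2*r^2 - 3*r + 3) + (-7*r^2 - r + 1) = -9*r^2 - 4*r + 4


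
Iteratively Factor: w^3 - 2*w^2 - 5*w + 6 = (w + 2)*(w^2 - 4*w + 3) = (w - 3)*(w + 2)*(w - 1)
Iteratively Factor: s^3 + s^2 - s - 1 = (s + 1)*(s^2 - 1) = (s + 1)^2*(s - 1)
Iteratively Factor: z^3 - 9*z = (z - 3)*(z^2 + 3*z) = z*(z - 3)*(z + 3)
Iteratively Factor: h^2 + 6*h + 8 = (h + 2)*(h + 4)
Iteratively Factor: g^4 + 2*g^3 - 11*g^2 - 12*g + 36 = (g - 2)*(g^3 + 4*g^2 - 3*g - 18) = (g - 2)*(g + 3)*(g^2 + g - 6) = (g - 2)^2*(g + 3)*(g + 3)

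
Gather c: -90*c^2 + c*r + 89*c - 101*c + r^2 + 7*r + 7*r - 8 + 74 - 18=-90*c^2 + c*(r - 12) + r^2 + 14*r + 48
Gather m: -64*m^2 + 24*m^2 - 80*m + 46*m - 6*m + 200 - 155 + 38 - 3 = -40*m^2 - 40*m + 80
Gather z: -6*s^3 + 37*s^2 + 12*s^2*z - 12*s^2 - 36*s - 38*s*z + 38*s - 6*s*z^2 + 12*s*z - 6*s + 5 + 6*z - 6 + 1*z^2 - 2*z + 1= -6*s^3 + 25*s^2 - 4*s + z^2*(1 - 6*s) + z*(12*s^2 - 26*s + 4)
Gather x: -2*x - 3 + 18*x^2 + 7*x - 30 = 18*x^2 + 5*x - 33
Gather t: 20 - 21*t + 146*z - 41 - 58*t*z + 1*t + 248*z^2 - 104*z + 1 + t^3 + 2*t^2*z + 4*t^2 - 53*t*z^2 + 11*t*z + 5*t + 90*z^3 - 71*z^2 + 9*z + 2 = t^3 + t^2*(2*z + 4) + t*(-53*z^2 - 47*z - 15) + 90*z^3 + 177*z^2 + 51*z - 18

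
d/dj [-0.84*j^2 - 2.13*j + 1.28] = -1.68*j - 2.13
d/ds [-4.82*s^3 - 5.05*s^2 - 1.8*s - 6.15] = -14.46*s^2 - 10.1*s - 1.8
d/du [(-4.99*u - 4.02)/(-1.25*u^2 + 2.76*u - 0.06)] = (-6.2375*u^2 - 10.05*u + 11.3946)/(1.5625*u^4 - 6.9*u^3 + 7.7676*u^2 - 0.3312*u + 0.0036)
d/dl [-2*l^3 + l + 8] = 1 - 6*l^2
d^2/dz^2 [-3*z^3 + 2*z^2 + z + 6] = 4 - 18*z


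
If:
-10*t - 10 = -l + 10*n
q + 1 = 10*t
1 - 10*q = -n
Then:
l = 1010*t - 100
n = 100*t - 11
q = 10*t - 1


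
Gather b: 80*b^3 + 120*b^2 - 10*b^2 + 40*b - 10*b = 80*b^3 + 110*b^2 + 30*b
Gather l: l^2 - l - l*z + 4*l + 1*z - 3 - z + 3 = l^2 + l*(3 - z)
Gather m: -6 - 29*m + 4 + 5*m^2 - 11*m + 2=5*m^2 - 40*m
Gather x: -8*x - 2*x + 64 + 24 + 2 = 90 - 10*x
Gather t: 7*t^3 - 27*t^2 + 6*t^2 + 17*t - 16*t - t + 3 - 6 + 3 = 7*t^3 - 21*t^2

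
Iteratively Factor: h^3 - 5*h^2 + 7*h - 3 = (h - 1)*(h^2 - 4*h + 3) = (h - 1)^2*(h - 3)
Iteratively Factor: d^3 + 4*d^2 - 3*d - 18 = (d + 3)*(d^2 + d - 6) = (d + 3)^2*(d - 2)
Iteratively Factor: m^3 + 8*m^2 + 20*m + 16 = (m + 4)*(m^2 + 4*m + 4) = (m + 2)*(m + 4)*(m + 2)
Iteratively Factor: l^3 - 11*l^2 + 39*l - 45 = (l - 3)*(l^2 - 8*l + 15) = (l - 5)*(l - 3)*(l - 3)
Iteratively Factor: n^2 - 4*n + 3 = (n - 3)*(n - 1)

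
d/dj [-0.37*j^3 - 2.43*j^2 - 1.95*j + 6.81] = -1.11*j^2 - 4.86*j - 1.95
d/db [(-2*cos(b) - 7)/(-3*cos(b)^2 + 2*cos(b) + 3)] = 2*(3*cos(b)^2 + 21*cos(b) - 4)*sin(b)/(3*sin(b)^2 + 2*cos(b))^2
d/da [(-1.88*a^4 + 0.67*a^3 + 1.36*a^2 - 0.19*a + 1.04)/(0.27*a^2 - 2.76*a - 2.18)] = (-1.0152*a^5 + 15.7473*a^4 + 12.6952*a^3 - 8.0841*a^2 - 6.4912*a + 3.2846)/(0.0729*a^4 - 1.4904*a^3 + 6.4404*a^2 + 12.0336*a + 4.7524)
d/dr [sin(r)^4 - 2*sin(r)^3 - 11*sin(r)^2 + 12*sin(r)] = 2*(2*sin(r)^3 - 3*sin(r)^2 - 11*sin(r) + 6)*cos(r)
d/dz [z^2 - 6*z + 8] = 2*z - 6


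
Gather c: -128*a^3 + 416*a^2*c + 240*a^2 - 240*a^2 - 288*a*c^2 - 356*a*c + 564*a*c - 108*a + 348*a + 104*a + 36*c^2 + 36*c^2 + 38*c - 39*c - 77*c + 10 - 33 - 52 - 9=-128*a^3 + 344*a + c^2*(72 - 288*a) + c*(416*a^2 + 208*a - 78) - 84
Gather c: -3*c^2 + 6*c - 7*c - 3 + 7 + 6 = -3*c^2 - c + 10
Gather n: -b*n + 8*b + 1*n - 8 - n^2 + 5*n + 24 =8*b - n^2 + n*(6 - b) + 16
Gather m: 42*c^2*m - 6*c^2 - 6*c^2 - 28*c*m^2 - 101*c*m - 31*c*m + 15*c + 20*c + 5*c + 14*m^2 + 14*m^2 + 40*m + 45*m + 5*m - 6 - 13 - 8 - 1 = -12*c^2 + 40*c + m^2*(28 - 28*c) + m*(42*c^2 - 132*c + 90) - 28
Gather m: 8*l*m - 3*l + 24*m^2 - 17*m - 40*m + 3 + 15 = -3*l + 24*m^2 + m*(8*l - 57) + 18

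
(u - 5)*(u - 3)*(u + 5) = u^3 - 3*u^2 - 25*u + 75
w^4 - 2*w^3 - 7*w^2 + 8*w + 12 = (w - 3)*(w - 2)*(w + 1)*(w + 2)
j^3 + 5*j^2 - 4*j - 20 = (j - 2)*(j + 2)*(j + 5)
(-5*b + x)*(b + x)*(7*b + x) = -35*b^3 - 33*b^2*x + 3*b*x^2 + x^3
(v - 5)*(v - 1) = v^2 - 6*v + 5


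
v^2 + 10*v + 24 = (v + 4)*(v + 6)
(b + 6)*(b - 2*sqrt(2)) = b^2 - 2*sqrt(2)*b + 6*b - 12*sqrt(2)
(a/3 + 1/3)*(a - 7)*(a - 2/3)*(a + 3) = a^4/3 - 11*a^3/9 - 23*a^2/3 - 13*a/9 + 14/3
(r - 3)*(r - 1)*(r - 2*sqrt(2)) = r^3 - 4*r^2 - 2*sqrt(2)*r^2 + 3*r + 8*sqrt(2)*r - 6*sqrt(2)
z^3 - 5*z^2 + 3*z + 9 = (z - 3)^2*(z + 1)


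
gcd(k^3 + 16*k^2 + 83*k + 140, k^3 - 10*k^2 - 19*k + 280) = k + 5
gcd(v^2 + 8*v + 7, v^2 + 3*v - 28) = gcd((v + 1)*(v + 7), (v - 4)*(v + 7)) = v + 7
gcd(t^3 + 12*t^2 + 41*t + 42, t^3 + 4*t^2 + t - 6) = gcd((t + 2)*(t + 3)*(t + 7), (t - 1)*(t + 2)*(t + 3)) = t^2 + 5*t + 6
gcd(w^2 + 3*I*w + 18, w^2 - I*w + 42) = w + 6*I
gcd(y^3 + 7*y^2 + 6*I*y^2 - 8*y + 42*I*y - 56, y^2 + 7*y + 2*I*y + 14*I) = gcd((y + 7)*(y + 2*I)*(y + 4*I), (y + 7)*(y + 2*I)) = y^2 + y*(7 + 2*I) + 14*I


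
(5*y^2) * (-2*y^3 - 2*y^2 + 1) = -10*y^5 - 10*y^4 + 5*y^2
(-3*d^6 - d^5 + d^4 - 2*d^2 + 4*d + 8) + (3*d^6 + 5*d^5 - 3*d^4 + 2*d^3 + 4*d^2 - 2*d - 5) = 4*d^5 - 2*d^4 + 2*d^3 + 2*d^2 + 2*d + 3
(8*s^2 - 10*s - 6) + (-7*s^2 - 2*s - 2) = s^2 - 12*s - 8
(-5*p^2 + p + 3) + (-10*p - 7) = -5*p^2 - 9*p - 4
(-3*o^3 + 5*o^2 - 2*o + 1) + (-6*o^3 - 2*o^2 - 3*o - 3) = -9*o^3 + 3*o^2 - 5*o - 2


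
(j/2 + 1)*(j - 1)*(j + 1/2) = j^3/2 + 3*j^2/4 - 3*j/4 - 1/2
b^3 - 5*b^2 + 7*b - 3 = (b - 3)*(b - 1)^2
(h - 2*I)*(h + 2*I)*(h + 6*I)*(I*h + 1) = I*h^4 - 5*h^3 + 10*I*h^2 - 20*h + 24*I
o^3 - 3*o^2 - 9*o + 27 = (o - 3)^2*(o + 3)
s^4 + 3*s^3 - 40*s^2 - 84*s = s*(s - 6)*(s + 2)*(s + 7)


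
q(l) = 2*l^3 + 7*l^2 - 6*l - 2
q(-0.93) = 8.03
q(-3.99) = 6.34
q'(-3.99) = 33.66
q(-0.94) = 8.16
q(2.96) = 93.44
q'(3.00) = 90.00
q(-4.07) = 3.54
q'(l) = 6*l^2 + 14*l - 6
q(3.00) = 97.00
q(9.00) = 1969.00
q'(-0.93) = -13.83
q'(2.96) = 88.01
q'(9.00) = 606.00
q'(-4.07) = 36.41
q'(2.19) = 53.44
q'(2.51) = 66.94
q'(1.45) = 26.92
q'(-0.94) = -13.86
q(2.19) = 39.44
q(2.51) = 58.67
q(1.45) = 10.11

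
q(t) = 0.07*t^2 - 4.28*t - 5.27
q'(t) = 0.14*t - 4.28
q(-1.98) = 3.48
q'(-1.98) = -4.56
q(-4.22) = 14.04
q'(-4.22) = -4.87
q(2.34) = -14.90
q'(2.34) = -3.95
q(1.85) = -12.95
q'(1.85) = -4.02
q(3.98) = -21.20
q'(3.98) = -3.72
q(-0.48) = -3.20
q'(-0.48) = -4.35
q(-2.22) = 4.58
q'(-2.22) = -4.59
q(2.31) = -14.78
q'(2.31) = -3.96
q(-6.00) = 22.93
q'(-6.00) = -5.12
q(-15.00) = 74.68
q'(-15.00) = -6.38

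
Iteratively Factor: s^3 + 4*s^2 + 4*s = (s + 2)*(s^2 + 2*s) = (s + 2)^2*(s)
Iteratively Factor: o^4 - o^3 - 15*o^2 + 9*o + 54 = (o + 3)*(o^3 - 4*o^2 - 3*o + 18) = (o - 3)*(o + 3)*(o^2 - o - 6) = (o - 3)*(o + 2)*(o + 3)*(o - 3)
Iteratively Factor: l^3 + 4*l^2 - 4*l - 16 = (l - 2)*(l^2 + 6*l + 8) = (l - 2)*(l + 2)*(l + 4)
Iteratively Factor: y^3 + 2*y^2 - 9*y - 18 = (y - 3)*(y^2 + 5*y + 6) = (y - 3)*(y + 3)*(y + 2)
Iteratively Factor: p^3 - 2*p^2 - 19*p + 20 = (p + 4)*(p^2 - 6*p + 5) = (p - 1)*(p + 4)*(p - 5)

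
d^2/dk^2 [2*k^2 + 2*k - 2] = 4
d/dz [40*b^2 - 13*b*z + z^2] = -13*b + 2*z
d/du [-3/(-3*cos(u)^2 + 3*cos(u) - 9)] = (2*cos(u) - 1)*sin(u)/(sin(u)^2 + cos(u) - 4)^2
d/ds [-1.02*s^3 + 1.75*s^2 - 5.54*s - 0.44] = -3.06*s^2 + 3.5*s - 5.54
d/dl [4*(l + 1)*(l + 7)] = 8*l + 32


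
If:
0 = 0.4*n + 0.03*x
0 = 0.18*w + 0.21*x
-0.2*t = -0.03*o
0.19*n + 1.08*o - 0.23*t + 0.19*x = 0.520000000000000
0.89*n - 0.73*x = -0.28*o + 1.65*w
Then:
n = 0.01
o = 0.52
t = 0.08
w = 0.15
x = -0.13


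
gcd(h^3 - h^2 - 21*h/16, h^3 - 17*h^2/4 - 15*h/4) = h^2 + 3*h/4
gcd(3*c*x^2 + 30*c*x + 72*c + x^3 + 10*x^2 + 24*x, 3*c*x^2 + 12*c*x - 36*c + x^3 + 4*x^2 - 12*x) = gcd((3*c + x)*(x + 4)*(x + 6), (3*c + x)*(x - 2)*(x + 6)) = 3*c*x + 18*c + x^2 + 6*x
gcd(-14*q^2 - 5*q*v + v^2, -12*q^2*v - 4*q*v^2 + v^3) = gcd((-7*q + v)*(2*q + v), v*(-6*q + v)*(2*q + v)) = 2*q + v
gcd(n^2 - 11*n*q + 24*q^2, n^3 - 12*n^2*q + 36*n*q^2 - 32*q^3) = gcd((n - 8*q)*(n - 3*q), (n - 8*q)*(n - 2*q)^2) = -n + 8*q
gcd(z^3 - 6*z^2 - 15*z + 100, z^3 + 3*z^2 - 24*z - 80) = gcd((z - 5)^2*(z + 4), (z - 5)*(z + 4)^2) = z^2 - z - 20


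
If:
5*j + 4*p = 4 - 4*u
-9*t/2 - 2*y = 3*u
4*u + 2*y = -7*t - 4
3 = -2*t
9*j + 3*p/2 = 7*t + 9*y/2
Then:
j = 12/19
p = 35/76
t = -3/2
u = -1/4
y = 15/4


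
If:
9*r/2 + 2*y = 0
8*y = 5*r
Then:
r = 0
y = 0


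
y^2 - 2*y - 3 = (y - 3)*(y + 1)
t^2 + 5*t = t*(t + 5)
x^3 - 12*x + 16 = (x - 2)^2*(x + 4)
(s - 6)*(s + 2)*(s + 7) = s^3 + 3*s^2 - 40*s - 84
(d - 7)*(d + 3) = d^2 - 4*d - 21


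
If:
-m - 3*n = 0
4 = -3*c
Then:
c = -4/3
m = -3*n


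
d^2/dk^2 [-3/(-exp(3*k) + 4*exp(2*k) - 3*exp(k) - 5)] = 3*((-9*exp(2*k) + 16*exp(k) - 3)*(exp(3*k) - 4*exp(2*k) + 3*exp(k) + 5) + 2*(3*exp(2*k) - 8*exp(k) + 3)^2*exp(k))*exp(k)/(exp(3*k) - 4*exp(2*k) + 3*exp(k) + 5)^3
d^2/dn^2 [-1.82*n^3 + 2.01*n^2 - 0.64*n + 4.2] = 4.02 - 10.92*n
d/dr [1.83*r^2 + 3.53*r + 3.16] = 3.66*r + 3.53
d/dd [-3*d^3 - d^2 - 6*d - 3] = -9*d^2 - 2*d - 6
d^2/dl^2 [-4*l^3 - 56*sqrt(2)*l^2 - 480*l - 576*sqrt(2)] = -24*l - 112*sqrt(2)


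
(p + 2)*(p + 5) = p^2 + 7*p + 10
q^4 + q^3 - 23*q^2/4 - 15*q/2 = q*(q - 5/2)*(q + 3/2)*(q + 2)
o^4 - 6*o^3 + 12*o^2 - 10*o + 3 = (o - 3)*(o - 1)^3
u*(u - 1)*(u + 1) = u^3 - u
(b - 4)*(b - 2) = b^2 - 6*b + 8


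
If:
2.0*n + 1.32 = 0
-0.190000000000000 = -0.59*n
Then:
No Solution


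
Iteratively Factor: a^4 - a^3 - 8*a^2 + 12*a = (a + 3)*(a^3 - 4*a^2 + 4*a) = (a - 2)*(a + 3)*(a^2 - 2*a) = (a - 2)^2*(a + 3)*(a)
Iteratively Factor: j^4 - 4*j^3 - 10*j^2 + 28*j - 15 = (j - 5)*(j^3 + j^2 - 5*j + 3) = (j - 5)*(j - 1)*(j^2 + 2*j - 3) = (j - 5)*(j - 1)^2*(j + 3)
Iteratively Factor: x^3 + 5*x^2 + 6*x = (x + 3)*(x^2 + 2*x) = x*(x + 3)*(x + 2)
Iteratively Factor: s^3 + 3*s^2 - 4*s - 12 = (s + 2)*(s^2 + s - 6) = (s - 2)*(s + 2)*(s + 3)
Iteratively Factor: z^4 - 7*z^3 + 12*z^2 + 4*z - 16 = (z - 4)*(z^3 - 3*z^2 + 4) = (z - 4)*(z - 2)*(z^2 - z - 2) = (z - 4)*(z - 2)^2*(z + 1)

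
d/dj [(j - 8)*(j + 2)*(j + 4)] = 3*j^2 - 4*j - 40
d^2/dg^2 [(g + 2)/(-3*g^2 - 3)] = 2*(-4*g^2*(g + 2) + (3*g + 2)*(g^2 + 1))/(3*(g^2 + 1)^3)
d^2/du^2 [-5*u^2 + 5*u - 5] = -10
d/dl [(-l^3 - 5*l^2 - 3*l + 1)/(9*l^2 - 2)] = (-9*l^4 + 33*l^2 + 2*l + 6)/(81*l^4 - 36*l^2 + 4)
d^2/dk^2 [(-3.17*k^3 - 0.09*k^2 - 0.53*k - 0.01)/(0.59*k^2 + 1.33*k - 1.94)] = (1.77635683940025e-15*k^5 + 7.105427357601e-15*k^4 - 18.69933*k^3 + 48.436434*k^2 - 75.270582*k - 3.47073)/(0.205379*k^6 + 1.388919*k^5 + 1.105011*k^4 - 6.781271*k^3 - 3.633426*k^2 + 15.016764*k - 7.301384)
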